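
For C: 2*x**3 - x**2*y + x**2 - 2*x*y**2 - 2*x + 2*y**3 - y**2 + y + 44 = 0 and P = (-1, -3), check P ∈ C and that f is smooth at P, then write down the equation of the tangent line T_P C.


Tangent line at P: -22*x + 48*y + 122 = 0.

Step 1: f(-1, -3) = 0, so P lies on C.
Step 2: partial derivatives
  f_x(x, y) = 6*x**2 - 2*x*y + 2*x - 2*y**2 - 2, f_y(x, y) = -x**2 - 4*x*y + 6*y**2 - 2*y + 1.
  f_x(P) = -22, f_y(P) = 48 (gradient nonzero, so P is smooth).
Step 3: tangent line at P: -22·(x − -1) + 48·(y − -3) = 0.
Expanding: -22*x + 48*y + 122 = 0.


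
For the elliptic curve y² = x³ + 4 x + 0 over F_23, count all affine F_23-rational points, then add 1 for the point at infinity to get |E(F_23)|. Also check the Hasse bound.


Affine points = {(0, 0), (2, 4), (2, 19), (3, 4), (3, 19), (7, 7), (7, 16), (9, 11), (9, 12), (11, 8), (11, 15), (13, 8), (13, 15), (15, 10), (15, 13), (17, 6), (17, 17), (18, 4), (18, 19), (19, 9), (19, 14), (22, 8), (22, 15)}; affine count = 23; |E(F_23)| = 24.

Discriminant check: Δ ∝ 4a³ + 27b² = 4·4³ + 27·0² = 4·64 + 27·0 ≡ 3 (mod 23). Nonzero ⇒ E is nonsingular.
For each x ∈ F_23, compute rhs = x³ + 4·x + 0 mod 23, then count y ∈ F_23 with y² ≡ rhs.
  x = 0: rhs = 0, matching y values: 0 (1 points).
  x = 1: rhs = 5, matching y values: none (0 points).
  x = 2: rhs = 16, matching y values: 4, 19 (2 points).
  x = 3: rhs = 16, matching y values: 4, 19 (2 points).
  x = 4: rhs = 11, matching y values: none (0 points).
  x = 5: rhs = 7, matching y values: none (0 points).
  x = 6: rhs = 10, matching y values: none (0 points).
  x = 7: rhs = 3, matching y values: 7, 16 (2 points).
  x = 8: rhs = 15, matching y values: none (0 points).
  x = 9: rhs = 6, matching y values: 11, 12 (2 points).
  x = 10: rhs = 5, matching y values: none (0 points).
  x = 11: rhs = 18, matching y values: 8, 15 (2 points).
  x = 12: rhs = 5, matching y values: none (0 points).
  x = 13: rhs = 18, matching y values: 8, 15 (2 points).
  x = 14: rhs = 17, matching y values: none (0 points).
  x = 15: rhs = 8, matching y values: 10, 13 (2 points).
  x = 16: rhs = 20, matching y values: none (0 points).
  x = 17: rhs = 13, matching y values: 6, 17 (2 points).
  x = 18: rhs = 16, matching y values: 4, 19 (2 points).
  x = 19: rhs = 12, matching y values: 9, 14 (2 points).
  x = 20: rhs = 7, matching y values: none (0 points).
  x = 21: rhs = 7, matching y values: none (0 points).
  x = 22: rhs = 18, matching y values: 8, 15 (2 points).
Total affine count: 23.
Full point count |E(F_23)| = 23 + 1 = 24.
Hasse bound: |24 − (23+1)| = |0| = 0 ≤ 2√23 ≈ 9.5917 ✓.


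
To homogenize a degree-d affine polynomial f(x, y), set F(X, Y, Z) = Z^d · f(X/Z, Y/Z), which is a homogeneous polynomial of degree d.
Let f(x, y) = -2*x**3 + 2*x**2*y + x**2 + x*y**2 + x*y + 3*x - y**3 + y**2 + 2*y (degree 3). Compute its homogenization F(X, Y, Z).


F(X, Y, Z) = -2*X**3 + 2*X**2*Y + X**2*Z + X*Y**2 + X*Y*Z + 3*X*Z**2 - Y**3 + Y**2*Z + 2*Y*Z**2

deg(f) = 3.
Substitute x = X/Z, y = Y/Z into f, then multiply by Z^3.
  monomial -2·x^3·y^0 ↦ -2·X^3·Y^0·Z^0.
  monomial 2·x^2·y^1 ↦ 2·X^2·Y^1·Z^0.
  monomial 1·x^2·y^0 ↦ 1·X^2·Y^0·Z^1.
  monomial 1·x^1·y^2 ↦ 1·X^1·Y^2·Z^0.
  monomial 1·x^1·y^1 ↦ 1·X^1·Y^1·Z^1.
  monomial 3·x^1·y^0 ↦ 3·X^1·Y^0·Z^2.
  monomial -1·x^0·y^3 ↦ -1·X^0·Y^3·Z^0.
  monomial 1·x^0·y^2 ↦ 1·X^0·Y^2·Z^1.
  monomial 2·x^0·y^1 ↦ 2·X^0·Y^1·Z^2.
Collecting: F(X, Y, Z) = -2*X**3 + 2*X**2*Y + X**2*Z + X*Y**2 + X*Y*Z + 3*X*Z**2 - Y**3 + Y**2*Z + 2*Y*Z**2.


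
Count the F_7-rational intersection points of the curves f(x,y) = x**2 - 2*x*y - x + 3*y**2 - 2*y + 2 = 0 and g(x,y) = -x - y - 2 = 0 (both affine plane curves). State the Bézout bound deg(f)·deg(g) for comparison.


Common zeros: {(4, 1), (6, 6)}; count = 2; Bézout bound = 2.

deg(f) = 2, deg(g) = 1, so Bézout bound = 2.
Scan x ∈ F_7. For each x, list the y ∈ F_7 with f(x, y) ≡ 0 and those with g(x, y) ≡ 0 (mod 7); the common zeros in that column are the intersection.
  x = 0: f ≡ 0 at y ∈ {4, 6}; g ≡ 0 at y ∈ {5}; common: ∅.
  x = 1: f ≡ 0 at y ∈ ∅; g ≡ 0 at y ∈ {4}; common: ∅.
  x = 2: f ≡ 0 at y ∈ {4, 5}; g ≡ 0 at y ∈ {3}; common: ∅.
  x = 3: f ≡ 0 at y ∈ ∅; g ≡ 0 at y ∈ {2}; common: ∅.
  x = 4: f ≡ 0 at y ∈ {0, 1}; g ≡ 0 at y ∈ {1}; common: {1}.
  x = 5: f ≡ 0 at y ∈ ∅; g ≡ 0 at y ∈ {0}; common: ∅.
  x = 6: f ≡ 0 at y ∈ {1, 6}; g ≡ 0 at y ∈ {6}; common: {6}.
Collecting: common zeros = {(4, 1), (6, 6)}, so the count is 2.
Comparison with the Bézout bound: 2 ≤ 2 = deg(f)·deg(g), as expected for curves with no common component (the bound is attained).


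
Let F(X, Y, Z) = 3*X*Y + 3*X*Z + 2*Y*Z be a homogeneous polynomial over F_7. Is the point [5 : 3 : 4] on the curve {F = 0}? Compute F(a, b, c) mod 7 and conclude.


F(5,3,4) ≡ 3 (mod 7); P is NOT on the curve.

Evaluate F(5, 3, 4) term-by-term (mod 7).
  3*X*Y ↦ 3·5·3·1 = 45
  3*X*Z ↦ 3·5·1·4 = 60
  2*Y*Z ↦ 2·1·3·4 = 24
Sum: F(5, 3, 4) = (45) + (60) + (24) = 129.
Reducing mod 7: 129 ≡ 3 (mod 7).
Since F(a, b, c) ≡ 3 ≠ 0 (mod 7), P does NOT lie on the curve.


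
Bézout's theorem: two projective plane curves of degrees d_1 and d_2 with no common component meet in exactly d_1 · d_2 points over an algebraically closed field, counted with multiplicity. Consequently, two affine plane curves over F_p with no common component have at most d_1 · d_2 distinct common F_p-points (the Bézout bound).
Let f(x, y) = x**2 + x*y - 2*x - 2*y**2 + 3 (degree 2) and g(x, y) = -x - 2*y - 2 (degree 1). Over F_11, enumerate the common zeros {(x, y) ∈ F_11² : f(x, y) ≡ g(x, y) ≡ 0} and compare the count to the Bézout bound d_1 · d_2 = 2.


Common zeros: {(9, 0)}; count = 1; Bézout bound = 2.

deg(f) = 2, deg(g) = 1, so Bézout bound = 2.
Scan x ∈ F_11. For each x, list the y ∈ F_11 with f(x, y) ≡ 0 and those with g(x, y) ≡ 0 (mod 11); the common zeros in that column are the intersection.
  x = 0: f ≡ 0 at y ∈ ∅; g ≡ 0 at y ∈ {10}; common: ∅.
  x = 1: f ≡ 0 at y ∈ ∅; g ≡ 0 at y ∈ {4}; common: ∅.
  x = 2: f ≡ 0 at y ∈ ∅; g ≡ 0 at y ∈ {9}; common: ∅.
  x = 3: f ≡ 0 at y ∈ ∅; g ≡ 0 at y ∈ {3}; common: ∅.
  x = 4: f ≡ 0 at y ∈ {0, 2}; g ≡ 0 at y ∈ {8}; common: ∅.
  x = 5: f ≡ 0 at y ∈ {9, 10}; g ≡ 0 at y ∈ {2}; common: ∅.
  x = 6: f ≡ 0 at y ∈ ∅; g ≡ 0 at y ∈ {7}; common: ∅.
  x = 7: f ≡ 0 at y ∈ {2, 7}; g ≡ 0 at y ∈ {1}; common: ∅.
  x = 8: f ≡ 0 at y ∈ ∅; g ≡ 0 at y ∈ {6}; common: ∅.
  x = 9: f ≡ 0 at y ∈ {0, 10}; g ≡ 0 at y ∈ {0}; common: {0}.
  x = 10: f ≡ 0 at y ∈ {7, 9}; g ≡ 0 at y ∈ {5}; common: ∅.
Collecting: common zeros = {(9, 0)}, so the count is 1.
Comparison with the Bézout bound: 1 ≤ 2 = deg(f)·deg(g), as expected for curves with no common component (the affine F_11-count falls short of the bound because intersections may lie at infinity, over extension fields, or carry multiplicity).


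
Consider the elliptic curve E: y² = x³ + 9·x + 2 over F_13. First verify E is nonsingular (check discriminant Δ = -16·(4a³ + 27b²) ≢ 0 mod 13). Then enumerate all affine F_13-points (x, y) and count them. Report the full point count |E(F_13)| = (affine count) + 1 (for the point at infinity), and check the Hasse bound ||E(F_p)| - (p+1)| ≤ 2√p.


Affine points = {(1, 5), (1, 8), (3, 2), (3, 11), (5, 4), (5, 9), (6, 5), (6, 8), (8, 1), (8, 12), (10, 0)}; affine count = 11; |E(F_13)| = 12.

Discriminant check: Δ ∝ 4a³ + 27b² = 4·9³ + 27·2² = 4·729 + 27·4 ≡ 8 (mod 13). Nonzero ⇒ E is nonsingular.
For each x ∈ F_13, compute rhs = x³ + 9·x + 2 mod 13, then count y ∈ F_13 with y² ≡ rhs.
  x = 0: rhs = 2, matching y values: none (0 points).
  x = 1: rhs = 12, matching y values: 5, 8 (2 points).
  x = 2: rhs = 2, matching y values: none (0 points).
  x = 3: rhs = 4, matching y values: 2, 11 (2 points).
  x = 4: rhs = 11, matching y values: none (0 points).
  x = 5: rhs = 3, matching y values: 4, 9 (2 points).
  x = 6: rhs = 12, matching y values: 5, 8 (2 points).
  x = 7: rhs = 5, matching y values: none (0 points).
  x = 8: rhs = 1, matching y values: 1, 12 (2 points).
  x = 9: rhs = 6, matching y values: none (0 points).
  x = 10: rhs = 0, matching y values: 0 (1 points).
  x = 11: rhs = 2, matching y values: none (0 points).
  x = 12: rhs = 5, matching y values: none (0 points).
Total affine count: 11.
Full point count |E(F_13)| = 11 + 1 = 12.
Hasse bound: |12 − (13+1)| = |-2| = 2 ≤ 2√13 ≈ 7.2111 ✓.


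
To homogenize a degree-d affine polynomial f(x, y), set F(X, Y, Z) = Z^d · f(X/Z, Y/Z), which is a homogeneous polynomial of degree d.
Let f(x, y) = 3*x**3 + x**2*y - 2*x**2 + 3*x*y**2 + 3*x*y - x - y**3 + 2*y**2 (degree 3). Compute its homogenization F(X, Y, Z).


F(X, Y, Z) = 3*X**3 + X**2*Y - 2*X**2*Z + 3*X*Y**2 + 3*X*Y*Z - X*Z**2 - Y**3 + 2*Y**2*Z

deg(f) = 3.
Substitute x = X/Z, y = Y/Z into f, then multiply by Z^3.
  monomial 3·x^3·y^0 ↦ 3·X^3·Y^0·Z^0.
  monomial 1·x^2·y^1 ↦ 1·X^2·Y^1·Z^0.
  monomial -2·x^2·y^0 ↦ -2·X^2·Y^0·Z^1.
  monomial 3·x^1·y^2 ↦ 3·X^1·Y^2·Z^0.
  monomial 3·x^1·y^1 ↦ 3·X^1·Y^1·Z^1.
  monomial -1·x^1·y^0 ↦ -1·X^1·Y^0·Z^2.
  monomial -1·x^0·y^3 ↦ -1·X^0·Y^3·Z^0.
  monomial 2·x^0·y^2 ↦ 2·X^0·Y^2·Z^1.
Collecting: F(X, Y, Z) = 3*X**3 + X**2*Y - 2*X**2*Z + 3*X*Y**2 + 3*X*Y*Z - X*Z**2 - Y**3 + 2*Y**2*Z.


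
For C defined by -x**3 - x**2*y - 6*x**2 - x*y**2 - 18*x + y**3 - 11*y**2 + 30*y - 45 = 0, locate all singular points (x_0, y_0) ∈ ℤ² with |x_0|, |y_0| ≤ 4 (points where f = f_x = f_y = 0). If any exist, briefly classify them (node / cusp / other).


Singular points: {(-3, 3)}; classification: cusp.

Compute partial derivatives:
  f_x = -3*x**2 - 2*x*y - 12*x - y**2 - 18.
  f_y = -x**2 - 2*x*y + 3*y**2 - 22*y + 30.
Scan x_0 ∈ {−4, ..., 4}. For each x_0, f_y(x_0, y) is a polynomial in y; find its integer roots y ∈ {−4, ..., 4}, then test f_x and f at those candidates.
  x = -4: f_y(-4, y) = 3*y**2 - 14*y + 14; no integer root y with |y| ≤ 4.
  x = -3: f_y(-3, y) = 3*y**2 - 16*y + 21; vanishes at y ∈ {3}. (-3, 3): f_x = 0, f = 0 — SINGULAR.
  x = -2: f_y(-2, y) = 3*y**2 - 18*y + 26; no integer root y with |y| ≤ 4.
  x = -1: f_y(-1, y) = 3*y**2 - 20*y + 29; no integer root y with |y| ≤ 4.
  x = 0: f_y(0, y) = 3*y**2 - 22*y + 30; no integer root y with |y| ≤ 4.
  x = 1: f_y(1, y) = 3*y**2 - 24*y + 29; no integer root y with |y| ≤ 4.
  x = 2: f_y(2, y) = 3*y**2 - 26*y + 26; no integer root y with |y| ≤ 4.
  x = 3: f_y(3, y) = 3*y**2 - 28*y + 21; no integer root y with |y| ≤ 4.
  x = 4: f_y(4, y) = 3*y**2 - 30*y + 14; no integer root y with |y| ≤ 4.
Only singular point on the grid: (-3, 3).
Classify: substitute x = -3 + u, y = 3 + v and expand: f = -u**3 - u**2*v - u*v**2 + v**3 + v**2.
No constant or linear terms (consistent with a singular point). Quadratic part: v**2. Cubic part: -u**3 - u**2*v - u*v**2 + v**3.
The quadratic part v**2 is a perfect square, so there is a single (double) tangent line v = 0, i.e. y = 3. Restricting the cubic part to that line (v = 0) leaves -u**3 ≠ 0, so f is not divisible by v and the branch is v² ≈ u**3 to lowest order — this is a cusp.
Classification: cusp.


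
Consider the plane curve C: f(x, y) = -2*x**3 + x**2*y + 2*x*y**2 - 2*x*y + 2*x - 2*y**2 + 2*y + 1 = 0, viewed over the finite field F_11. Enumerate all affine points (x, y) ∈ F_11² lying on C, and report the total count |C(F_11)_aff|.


Affine F_11-points: {(0, 3), (0, 9), (1, 10), (2, 0), (2, 10), (6, 7), (6, 8), (7, 0), (7, 7), (8, 4), (8, 5), (9, 3), (9, 6)}; count = 13.

For each of the 121 pairs (x, y) ∈ F_11², evaluate f(x, y) mod 11. Record the zeros.
  x = 0: [0↦1, 1↦1, 2↦8, 3↦0, 4↦10, 5↦5, 6↦7, 7↦5, 8↦10, 9↦0, 10↦8]  zeros at y ∈ {3, 9}
  x = 1: [0↦1, 1↦2, 2↦3, 3↦4, 4↦5, 5↦6, 6↦7, 7↦8, 8↦9, 9↦10, 10↦0]  zeros at y ∈ {10}
  x = 2: [0↦0, 1↦4, 2↦1, 3↦2, 4↦7, 5↦5, 6↦7, 7↦2, 8↦1, 9↦4, 10↦0]  zeros at y ∈ {0, 10}
  x = 3: [0↦8, 1↦6, 2↦1, 3↦4, 4↦4, 5↦1, 6↦6, 7↦8, 8↦7, 9↦3, 10↦7]  zeros at y ∈ ∅
  x = 4: [0↦2, 1↦7, 2↦2, 3↦9, 4↦6, 5↦4, 6↦3, 7↦3, 8↦4, 9↦6, 10↦9]  zeros at y ∈ ∅
  x = 5: [0↦3, 1↦6, 2↦3, 3↦5, 4↦1, 5↦2, 6↦8, 7↦8, 8↦2, 9↦1, 10↦5]  zeros at y ∈ ∅
  x = 6: [0↦10, 1↦2, 2↦3, 3↦2, 4↦10, 5↦5, 6↦9, 7↦0, 8↦0, 9↦9, 10↦5]  zeros at y ∈ {7, 8}
  x = 7: [0↦0, 1↦5, 2↦1, 3↦10, 4↦10, 5↦1, 6↦5, 7↦0, 8↦8, 9↦7, 10↦8]  zeros at y ∈ {0, 7}
  x = 8: [0↦5, 1↦3, 2↦7, 3↦6, 4↦0, 5↦0, 6↦6, 7↦7, 8↦3, 9↦5, 10↦2]  zeros at y ∈ {4, 5}
  x = 9: [0↦2, 1↦6, 2↦9, 3↦0, 4↦1, 5↦1, 6↦0, 7↦9, 8↦6, 9↦2, 10↦8]  zeros at y ∈ {3, 6}
  x = 10: [0↦1, 1↦2, 2↦6, 3↦2, 4↦1, 5↦3, 6↦8, 7↦5, 8↦5, 9↦8, 10↦3]  zeros at y ∈ ∅
Collecting zeros: affine points = {(0, 3), (0, 9), (1, 10), (2, 0), (2, 10), (6, 7), (6, 8), (7, 0), (7, 7), (8, 4), (8, 5), (9, 3), (9, 6)}.
Total count |C(F_11)_aff| = 13.


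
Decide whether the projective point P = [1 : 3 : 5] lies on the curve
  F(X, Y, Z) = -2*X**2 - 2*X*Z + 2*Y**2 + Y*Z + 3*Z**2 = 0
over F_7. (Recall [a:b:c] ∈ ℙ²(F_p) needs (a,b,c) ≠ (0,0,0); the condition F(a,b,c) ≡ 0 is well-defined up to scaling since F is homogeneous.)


F(1,3,5) ≡ 5 (mod 7); P is NOT on the curve.

Evaluate F(1, 3, 5) term-by-term (mod 7).
  -2*X**2 ↦ -2·1·1·1 = -2
  -2*X*Z ↦ -2·1·1·5 = -10
  2*Y**2 ↦ 2·1·9·1 = 18
  Y*Z ↦ 1·1·3·5 = 15
  3*Z**2 ↦ 3·1·1·25 = 75
Sum: F(1, 3, 5) = (-2) + (-10) + (18) + (15) + (75) = 96.
Reducing mod 7: 96 ≡ 5 (mod 7).
Since F(a, b, c) ≡ 5 ≠ 0 (mod 7), P does NOT lie on the curve.


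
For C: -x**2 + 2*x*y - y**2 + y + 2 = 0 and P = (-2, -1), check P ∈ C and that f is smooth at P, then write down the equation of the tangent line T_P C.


Tangent line at P: 2*x - y + 3 = 0.

Step 1: f(-2, -1) = 0, so P lies on C.
Step 2: partial derivatives
  f_x(x, y) = -2*x + 2*y, f_y(x, y) = 2*x - 2*y + 1.
  f_x(P) = 2, f_y(P) = -1 (gradient nonzero, so P is smooth).
Step 3: tangent line at P: 2·(x − -2) + -1·(y − -1) = 0.
Expanding: 2*x - y + 3 = 0.


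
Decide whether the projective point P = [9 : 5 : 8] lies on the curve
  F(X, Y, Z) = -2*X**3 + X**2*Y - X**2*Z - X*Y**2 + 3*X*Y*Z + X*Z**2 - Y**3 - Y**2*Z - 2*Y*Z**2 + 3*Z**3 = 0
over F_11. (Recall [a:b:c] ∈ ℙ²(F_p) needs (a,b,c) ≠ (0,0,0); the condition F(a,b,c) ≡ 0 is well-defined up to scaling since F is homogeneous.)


F(9,5,8) ≡ 4 (mod 11); P is NOT on the curve.

Evaluate F(9, 5, 8) term-by-term (mod 11).
  -2*X**3 ↦ -2·729·1·1 = -1458
  X**2*Y ↦ 1·81·5·1 = 405
  -X**2*Z ↦ -1·81·1·8 = -648
  -X*Y**2 ↦ -1·9·25·1 = -225
  3*X*Y*Z ↦ 3·9·5·8 = 1080
  X*Z**2 ↦ 1·9·1·64 = 576
  -Y**3 ↦ -1·1·125·1 = -125
  -Y**2*Z ↦ -1·1·25·8 = -200
  -2*Y*Z**2 ↦ -2·1·5·64 = -640
  3*Z**3 ↦ 3·1·1·512 = 1536
Sum: F(9, 5, 8) = (-1458) + (405) + (-648) + (-225) + (1080) + (576) + (-125) + (-200) + (-640) + (1536) = 301.
Reducing mod 11: 301 ≡ 4 (mod 11).
Since F(a, b, c) ≡ 4 ≠ 0 (mod 11), P does NOT lie on the curve.


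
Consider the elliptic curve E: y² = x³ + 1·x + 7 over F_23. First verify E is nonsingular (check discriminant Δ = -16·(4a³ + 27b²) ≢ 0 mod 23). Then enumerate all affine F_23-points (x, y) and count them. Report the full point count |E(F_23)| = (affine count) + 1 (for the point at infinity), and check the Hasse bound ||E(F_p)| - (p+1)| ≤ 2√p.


Affine points = {(1, 3), (1, 20), (4, 11), (4, 12), (7, 9), (7, 14), (9, 3), (9, 20), (13, 3), (13, 20), (15, 4), (15, 19), (16, 5), (16, 18), (19, 10), (19, 13), (20, 0)}; affine count = 17; |E(F_23)| = 18.

Discriminant check: Δ ∝ 4a³ + 27b² = 4·1³ + 27·7² = 4·1 + 27·49 ≡ 16 (mod 23). Nonzero ⇒ E is nonsingular.
For each x ∈ F_23, compute rhs = x³ + 1·x + 7 mod 23, then count y ∈ F_23 with y² ≡ rhs.
  x = 0: rhs = 7, matching y values: none (0 points).
  x = 1: rhs = 9, matching y values: 3, 20 (2 points).
  x = 2: rhs = 17, matching y values: none (0 points).
  x = 3: rhs = 14, matching y values: none (0 points).
  x = 4: rhs = 6, matching y values: 11, 12 (2 points).
  x = 5: rhs = 22, matching y values: none (0 points).
  x = 6: rhs = 22, matching y values: none (0 points).
  x = 7: rhs = 12, matching y values: 9, 14 (2 points).
  x = 8: rhs = 21, matching y values: none (0 points).
  x = 9: rhs = 9, matching y values: 3, 20 (2 points).
  x = 10: rhs = 5, matching y values: none (0 points).
  x = 11: rhs = 15, matching y values: none (0 points).
  x = 12: rhs = 22, matching y values: none (0 points).
  x = 13: rhs = 9, matching y values: 3, 20 (2 points).
  x = 14: rhs = 5, matching y values: none (0 points).
  x = 15: rhs = 16, matching y values: 4, 19 (2 points).
  x = 16: rhs = 2, matching y values: 5, 18 (2 points).
  x = 17: rhs = 15, matching y values: none (0 points).
  x = 18: rhs = 15, matching y values: none (0 points).
  x = 19: rhs = 8, matching y values: 10, 13 (2 points).
  x = 20: rhs = 0, matching y values: 0 (1 points).
  x = 21: rhs = 20, matching y values: none (0 points).
  x = 22: rhs = 5, matching y values: none (0 points).
Total affine count: 17.
Full point count |E(F_23)| = 17 + 1 = 18.
Hasse bound: |18 − (23+1)| = |-6| = 6 ≤ 2√23 ≈ 9.5917 ✓.


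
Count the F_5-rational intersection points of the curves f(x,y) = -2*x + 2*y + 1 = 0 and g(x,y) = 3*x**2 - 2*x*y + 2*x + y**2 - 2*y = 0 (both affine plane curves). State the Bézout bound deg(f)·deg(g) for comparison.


Common zeros: {(0, 2)}; count = 1; Bézout bound = 2.

deg(f) = 1, deg(g) = 2, so Bézout bound = 2.
Scan x ∈ F_5. For each x, list the y ∈ F_5 with f(x, y) ≡ 0 and those with g(x, y) ≡ 0 (mod 5); the common zeros in that column are the intersection.
  x = 0: f ≡ 0 at y ∈ {2}; g ≡ 0 at y ∈ {0, 2}; common: {2}.
  x = 1: f ≡ 0 at y ∈ {3}; g ≡ 0 at y ∈ {0, 4}; common: ∅.
  x = 2: f ≡ 0 at y ∈ {4}; g ≡ 0 at y ∈ ∅; common: ∅.
  x = 3: f ≡ 0 at y ∈ {0}; g ≡ 0 at y ∈ ∅; common: ∅.
  x = 4: f ≡ 0 at y ∈ {1}; g ≡ 0 at y ∈ {2, 3}; common: ∅.
Collecting: common zeros = {(0, 2)}, so the count is 1.
Comparison with the Bézout bound: 1 ≤ 2 = deg(f)·deg(g), as expected for curves with no common component (the affine F_5-count falls short of the bound because intersections may lie at infinity, over extension fields, or carry multiplicity).


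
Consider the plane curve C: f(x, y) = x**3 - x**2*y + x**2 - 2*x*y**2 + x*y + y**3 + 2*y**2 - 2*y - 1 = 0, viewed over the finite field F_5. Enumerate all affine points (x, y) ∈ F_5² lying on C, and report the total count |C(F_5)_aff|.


Affine F_5-points: {(0, 1), (1, 1), (1, 2), (3, 0), (4, 1), (4, 2), (4, 3)}; count = 7.

For each of the 25 pairs (x, y) ∈ F_5², evaluate f(x, y) mod 5. Record the zeros.
  x = 0: [0↦4, 1↦0, 2↦1, 3↦3, 4↦2]  zeros at y ∈ {1}
  x = 1: [0↦1, 1↦0, 2↦0, 3↦2, 4↦2]  zeros at y ∈ {1, 2}
  x = 2: [0↦1, 1↦1, 2↦3, 3↦3, 4↦2]  zeros at y ∈ ∅
  x = 3: [0↦0, 1↦4, 2↦1, 3↦2, 4↦3]  zeros at y ∈ {0}
  x = 4: [0↦4, 1↦0, 2↦0, 3↦0, 4↦1]  zeros at y ∈ {1, 2, 3}
Collecting zeros: affine points = {(0, 1), (1, 1), (1, 2), (3, 0), (4, 1), (4, 2), (4, 3)}.
Total count |C(F_5)_aff| = 7.


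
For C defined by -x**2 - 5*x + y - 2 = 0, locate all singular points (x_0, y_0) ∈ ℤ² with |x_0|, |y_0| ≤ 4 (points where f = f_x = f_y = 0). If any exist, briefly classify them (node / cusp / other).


No singular points in the scanned grid; C is smooth there.

Compute partial derivatives:
  f_x = -2*x - 5.
  f_y = 1.
f_y = 1 is a nonzero constant, so f_y never vanishes: no point (x, y) can satisfy f = f_x = f_y = 0. In particular no (x, y) ∈ {−4, ..., 4}² is singular; the curve is smooth.


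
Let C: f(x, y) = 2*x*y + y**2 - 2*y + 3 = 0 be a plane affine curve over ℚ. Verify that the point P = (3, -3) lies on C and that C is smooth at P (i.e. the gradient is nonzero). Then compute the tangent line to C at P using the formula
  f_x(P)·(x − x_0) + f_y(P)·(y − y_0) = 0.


Tangent line at P: -6*x - 2*y + 12 = 0.

Step 1: f(3, -3) = 0, so P lies on C.
Step 2: partial derivatives
  f_x(x, y) = 2*y, f_y(x, y) = 2*x + 2*y - 2.
  f_x(P) = -6, f_y(P) = -2 (gradient nonzero, so P is smooth).
Step 3: tangent line at P: -6·(x − 3) + -2·(y − -3) = 0.
Expanding: -6*x - 2*y + 12 = 0.


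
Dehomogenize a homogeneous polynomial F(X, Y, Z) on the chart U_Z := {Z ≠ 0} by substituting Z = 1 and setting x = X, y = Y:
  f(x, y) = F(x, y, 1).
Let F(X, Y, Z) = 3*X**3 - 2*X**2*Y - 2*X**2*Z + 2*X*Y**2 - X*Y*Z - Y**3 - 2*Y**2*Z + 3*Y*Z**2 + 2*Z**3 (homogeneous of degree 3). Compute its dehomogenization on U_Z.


f(x, y) = 3*x**3 - 2*x**2*y - 2*x**2 + 2*x*y**2 - x*y - y**3 - 2*y**2 + 3*y + 2

On U_Z we set Z = 1. Each monomial c·X^i·Y^j·Z^k in F becomes c·x^i·y^j·1^k = c·x^i·y^j.
Substituting Z = 1: F(X, Y, 1) = 3*x**3 - 2*x**2*y - 2*x**2 + 2*x*y**2 - x*y - y**3 - 2*y**2 + 3*y + 2.
Note: deg(f) ≤ deg(F) = 3; strict inequality happens when F is divisible by Z (lost terms).


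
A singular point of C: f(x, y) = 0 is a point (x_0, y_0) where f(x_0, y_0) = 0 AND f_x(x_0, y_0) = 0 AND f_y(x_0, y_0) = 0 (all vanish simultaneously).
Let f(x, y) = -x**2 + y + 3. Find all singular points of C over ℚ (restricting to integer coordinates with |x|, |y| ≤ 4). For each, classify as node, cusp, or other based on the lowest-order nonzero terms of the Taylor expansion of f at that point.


No singular points in the scanned grid; C is smooth there.

Compute partial derivatives:
  f_x = -2*x.
  f_y = 1.
f_y = 1 is a nonzero constant, so f_y never vanishes: no point (x, y) can satisfy f = f_x = f_y = 0. In particular no (x, y) ∈ {−4, ..., 4}² is singular; the curve is smooth.


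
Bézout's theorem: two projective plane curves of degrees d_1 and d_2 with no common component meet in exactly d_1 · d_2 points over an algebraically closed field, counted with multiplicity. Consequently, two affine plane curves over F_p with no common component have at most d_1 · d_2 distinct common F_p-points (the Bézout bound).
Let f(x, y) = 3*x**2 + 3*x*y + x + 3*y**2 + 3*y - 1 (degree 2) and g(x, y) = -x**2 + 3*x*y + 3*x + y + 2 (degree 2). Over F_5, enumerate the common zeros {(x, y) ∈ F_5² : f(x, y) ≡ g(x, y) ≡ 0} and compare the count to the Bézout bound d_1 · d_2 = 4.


Common zeros: {(0, 3), (1, 4)}; count = 2; Bézout bound = 4.

deg(f) = 2, deg(g) = 2, so Bézout bound = 4.
Scan x ∈ F_5. For each x, list the y ∈ F_5 with f(x, y) ≡ 0 and those with g(x, y) ≡ 0 (mod 5); the common zeros in that column are the intersection.
  x = 0: f ≡ 0 at y ∈ {1, 3}; g ≡ 0 at y ∈ {3}; common: {3}.
  x = 1: f ≡ 0 at y ∈ {4}; g ≡ 0 at y ∈ {4}; common: {4}.
  x = 2: f ≡ 0 at y ∈ {1}; g ≡ 0 at y ∈ {3}; common: ∅.
  x = 3: f ≡ 0 at y ∈ {2, 4}; g ≡ 0 at y ∈ ∅; common: ∅.
  x = 4: f ≡ 0 at y ∈ ∅; g ≡ 0 at y ∈ {4}; common: ∅.
Collecting: common zeros = {(0, 3), (1, 4)}, so the count is 2.
Comparison with the Bézout bound: 2 ≤ 4 = deg(f)·deg(g), as expected for curves with no common component (the affine F_5-count falls short of the bound because intersections may lie at infinity, over extension fields, or carry multiplicity).


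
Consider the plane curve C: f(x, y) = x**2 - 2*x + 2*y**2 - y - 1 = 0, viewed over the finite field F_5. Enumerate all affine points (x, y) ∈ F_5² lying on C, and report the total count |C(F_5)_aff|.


Affine F_5-points: {(0, 1), (0, 2), (2, 1), (2, 2), (3, 4), (4, 4)}; count = 6.

For each of the 25 pairs (x, y) ∈ F_5², evaluate f(x, y) mod 5. Record the zeros.
  x = 0: [0↦4, 1↦0, 2↦0, 3↦4, 4↦2]  zeros at y ∈ {1, 2}
  x = 1: [0↦3, 1↦4, 2↦4, 3↦3, 4↦1]  zeros at y ∈ ∅
  x = 2: [0↦4, 1↦0, 2↦0, 3↦4, 4↦2]  zeros at y ∈ {1, 2}
  x = 3: [0↦2, 1↦3, 2↦3, 3↦2, 4↦0]  zeros at y ∈ {4}
  x = 4: [0↦2, 1↦3, 2↦3, 3↦2, 4↦0]  zeros at y ∈ {4}
Collecting zeros: affine points = {(0, 1), (0, 2), (2, 1), (2, 2), (3, 4), (4, 4)}.
Total count |C(F_5)_aff| = 6.


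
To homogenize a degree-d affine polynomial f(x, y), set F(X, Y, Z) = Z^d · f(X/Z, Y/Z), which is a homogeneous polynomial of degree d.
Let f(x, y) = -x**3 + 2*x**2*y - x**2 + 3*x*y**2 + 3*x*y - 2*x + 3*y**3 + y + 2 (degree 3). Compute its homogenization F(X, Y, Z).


F(X, Y, Z) = -X**3 + 2*X**2*Y - X**2*Z + 3*X*Y**2 + 3*X*Y*Z - 2*X*Z**2 + 3*Y**3 + Y*Z**2 + 2*Z**3

deg(f) = 3.
Substitute x = X/Z, y = Y/Z into f, then multiply by Z^3.
  monomial -1·x^3·y^0 ↦ -1·X^3·Y^0·Z^0.
  monomial 2·x^2·y^1 ↦ 2·X^2·Y^1·Z^0.
  monomial -1·x^2·y^0 ↦ -1·X^2·Y^0·Z^1.
  monomial 3·x^1·y^2 ↦ 3·X^1·Y^2·Z^0.
  monomial 3·x^1·y^1 ↦ 3·X^1·Y^1·Z^1.
  monomial -2·x^1·y^0 ↦ -2·X^1·Y^0·Z^2.
  monomial 3·x^0·y^3 ↦ 3·X^0·Y^3·Z^0.
  monomial 1·x^0·y^1 ↦ 1·X^0·Y^1·Z^2.
  monomial 2·x^0·y^0 ↦ 2·X^0·Y^0·Z^3.
Collecting: F(X, Y, Z) = -X**3 + 2*X**2*Y - X**2*Z + 3*X*Y**2 + 3*X*Y*Z - 2*X*Z**2 + 3*Y**3 + Y*Z**2 + 2*Z**3.


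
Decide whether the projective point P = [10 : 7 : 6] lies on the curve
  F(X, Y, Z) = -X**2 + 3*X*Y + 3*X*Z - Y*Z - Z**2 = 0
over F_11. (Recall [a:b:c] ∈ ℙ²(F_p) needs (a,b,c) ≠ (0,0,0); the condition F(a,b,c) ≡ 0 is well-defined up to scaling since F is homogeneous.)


F(10,7,6) ≡ 3 (mod 11); P is NOT on the curve.

Evaluate F(10, 7, 6) term-by-term (mod 11).
  -X**2 ↦ -1·100·1·1 = -100
  3*X*Y ↦ 3·10·7·1 = 210
  3*X*Z ↦ 3·10·1·6 = 180
  -Y*Z ↦ -1·1·7·6 = -42
  -Z**2 ↦ -1·1·1·36 = -36
Sum: F(10, 7, 6) = (-100) + (210) + (180) + (-42) + (-36) = 212.
Reducing mod 11: 212 ≡ 3 (mod 11).
Since F(a, b, c) ≡ 3 ≠ 0 (mod 11), P does NOT lie on the curve.


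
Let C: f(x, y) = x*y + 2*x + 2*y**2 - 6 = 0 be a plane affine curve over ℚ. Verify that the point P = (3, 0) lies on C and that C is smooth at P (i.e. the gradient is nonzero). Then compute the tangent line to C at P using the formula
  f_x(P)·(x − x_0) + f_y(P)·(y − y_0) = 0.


Tangent line at P: 2*x + 3*y - 6 = 0.

Step 1: f(3, 0) = 0, so P lies on C.
Step 2: partial derivatives
  f_x(x, y) = y + 2, f_y(x, y) = x + 4*y.
  f_x(P) = 2, f_y(P) = 3 (gradient nonzero, so P is smooth).
Step 3: tangent line at P: 2·(x − 3) + 3·(y − 0) = 0.
Expanding: 2*x + 3*y - 6 = 0.


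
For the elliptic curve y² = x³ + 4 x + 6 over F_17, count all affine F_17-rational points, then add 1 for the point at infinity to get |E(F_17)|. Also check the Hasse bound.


Affine points = {(4, 1), (4, 16), (5, 7), (5, 10), (6, 5), (6, 12), (10, 3), (10, 14), (11, 2), (11, 15), (14, 1), (14, 16), (16, 1), (16, 16)}; affine count = 14; |E(F_17)| = 15.

Discriminant check: Δ ∝ 4a³ + 27b² = 4·4³ + 27·6² = 4·64 + 27·36 ≡ 4 (mod 17). Nonzero ⇒ E is nonsingular.
For each x ∈ F_17, compute rhs = x³ + 4·x + 6 mod 17, then count y ∈ F_17 with y² ≡ rhs.
  x = 0: rhs = 6, matching y values: none (0 points).
  x = 1: rhs = 11, matching y values: none (0 points).
  x = 2: rhs = 5, matching y values: none (0 points).
  x = 3: rhs = 11, matching y values: none (0 points).
  x = 4: rhs = 1, matching y values: 1, 16 (2 points).
  x = 5: rhs = 15, matching y values: 7, 10 (2 points).
  x = 6: rhs = 8, matching y values: 5, 12 (2 points).
  x = 7: rhs = 3, matching y values: none (0 points).
  x = 8: rhs = 6, matching y values: none (0 points).
  x = 9: rhs = 6, matching y values: none (0 points).
  x = 10: rhs = 9, matching y values: 3, 14 (2 points).
  x = 11: rhs = 4, matching y values: 2, 15 (2 points).
  x = 12: rhs = 14, matching y values: none (0 points).
  x = 13: rhs = 11, matching y values: none (0 points).
  x = 14: rhs = 1, matching y values: 1, 16 (2 points).
  x = 15: rhs = 7, matching y values: none (0 points).
  x = 16: rhs = 1, matching y values: 1, 16 (2 points).
Total affine count: 14.
Full point count |E(F_17)| = 14 + 1 = 15.
Hasse bound: |15 − (17+1)| = |-3| = 3 ≤ 2√17 ≈ 8.2462 ✓.


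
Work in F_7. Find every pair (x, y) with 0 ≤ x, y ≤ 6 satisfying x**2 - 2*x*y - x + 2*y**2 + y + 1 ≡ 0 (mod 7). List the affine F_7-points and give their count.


Affine F_7-points: {(0, 5), (1, 2), (3, 0), (3, 6), (4, 2), (4, 5), (5, 0), (5, 1)}; count = 8.

For each of the 49 pairs (x, y) ∈ F_7², evaluate f(x, y) mod 7. Record the zeros.
  x = 0: [0↦1, 1↦4, 2↦4, 3↦1, 4↦2, 5↦0, 6↦2]  zeros at y ∈ {5}
  x = 1: [0↦1, 1↦2, 2↦0, 3↦2, 4↦1, 5↦4, 6↦4]  zeros at y ∈ {2}
  x = 2: [0↦3, 1↦2, 2↦5, 3↦5, 4↦2, 5↦3, 6↦1]  zeros at y ∈ ∅
  x = 3: [0↦0, 1↦4, 2↦5, 3↦3, 4↦5, 5↦4, 6↦0]  zeros at y ∈ {0, 6}
  x = 4: [0↦6, 1↦1, 2↦0, 3↦3, 4↦3, 5↦0, 6↦1]  zeros at y ∈ {2, 5}
  x = 5: [0↦0, 1↦0, 2↦4, 3↦5, 4↦3, 5↦5, 6↦4]  zeros at y ∈ {0, 1}
  x = 6: [0↦3, 1↦1, 2↦3, 3↦2, 4↦5, 5↦5, 6↦2]  zeros at y ∈ ∅
Collecting zeros: affine points = {(0, 5), (1, 2), (3, 0), (3, 6), (4, 2), (4, 5), (5, 0), (5, 1)}.
Total count |C(F_7)_aff| = 8.


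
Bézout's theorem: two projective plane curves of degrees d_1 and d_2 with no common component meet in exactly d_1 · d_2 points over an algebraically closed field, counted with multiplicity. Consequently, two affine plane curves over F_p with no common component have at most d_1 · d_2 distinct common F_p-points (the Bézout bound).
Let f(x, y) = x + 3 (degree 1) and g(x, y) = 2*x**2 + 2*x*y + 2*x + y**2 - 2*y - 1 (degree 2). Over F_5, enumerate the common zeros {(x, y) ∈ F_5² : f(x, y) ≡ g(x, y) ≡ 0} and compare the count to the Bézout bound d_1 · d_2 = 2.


Common zeros: {(2, 4)}; count = 1; Bézout bound = 2.

deg(f) = 1, deg(g) = 2, so Bézout bound = 2.
Scan x ∈ F_5. For each x, list the y ∈ F_5 with f(x, y) ≡ 0 and those with g(x, y) ≡ 0 (mod 5); the common zeros in that column are the intersection.
  x = 0: f ≡ 0 at y ∈ ∅; g ≡ 0 at y ∈ ∅; common: ∅.
  x = 1: f ≡ 0 at y ∈ ∅; g ≡ 0 at y ∈ ∅; common: ∅.
  x = 2: f ≡ 0 at y ∈ {0, 1, 2, 3, 4}; g ≡ 0 at y ∈ {4}; common: {4}.
  x = 3: f ≡ 0 at y ∈ ∅; g ≡ 0 at y ∈ {2, 4}; common: ∅.
  x = 4: f ≡ 0 at y ∈ ∅; g ≡ 0 at y ∈ {2}; common: ∅.
Collecting: common zeros = {(2, 4)}, so the count is 1.
Comparison with the Bézout bound: 1 ≤ 2 = deg(f)·deg(g), as expected for curves with no common component (the affine F_5-count falls short of the bound because intersections may lie at infinity, over extension fields, or carry multiplicity).


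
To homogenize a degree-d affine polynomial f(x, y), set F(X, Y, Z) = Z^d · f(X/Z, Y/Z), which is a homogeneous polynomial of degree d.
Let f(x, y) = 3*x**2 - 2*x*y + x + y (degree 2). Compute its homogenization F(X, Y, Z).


F(X, Y, Z) = 3*X**2 - 2*X*Y + X*Z + Y*Z

deg(f) = 2.
Substitute x = X/Z, y = Y/Z into f, then multiply by Z^2.
  monomial 3·x^2·y^0 ↦ 3·X^2·Y^0·Z^0.
  monomial -2·x^1·y^1 ↦ -2·X^1·Y^1·Z^0.
  monomial 1·x^1·y^0 ↦ 1·X^1·Y^0·Z^1.
  monomial 1·x^0·y^1 ↦ 1·X^0·Y^1·Z^1.
Collecting: F(X, Y, Z) = 3*X**2 - 2*X*Y + X*Z + Y*Z.


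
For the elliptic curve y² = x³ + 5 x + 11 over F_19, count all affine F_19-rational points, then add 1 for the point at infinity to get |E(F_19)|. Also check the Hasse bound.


Affine points = {(0, 7), (0, 12), (1, 6), (1, 13), (4, 0), (5, 3), (5, 16), (7, 3), (7, 16), (9, 5), (9, 14), (10, 4), (10, 15), (16, 8), (16, 11), (18, 9), (18, 10)}; affine count = 17; |E(F_19)| = 18.

Discriminant check: Δ ∝ 4a³ + 27b² = 4·5³ + 27·11² = 4·125 + 27·121 ≡ 5 (mod 19). Nonzero ⇒ E is nonsingular.
For each x ∈ F_19, compute rhs = x³ + 5·x + 11 mod 19, then count y ∈ F_19 with y² ≡ rhs.
  x = 0: rhs = 11, matching y values: 7, 12 (2 points).
  x = 1: rhs = 17, matching y values: 6, 13 (2 points).
  x = 2: rhs = 10, matching y values: none (0 points).
  x = 3: rhs = 15, matching y values: none (0 points).
  x = 4: rhs = 0, matching y values: 0 (1 points).
  x = 5: rhs = 9, matching y values: 3, 16 (2 points).
  x = 6: rhs = 10, matching y values: none (0 points).
  x = 7: rhs = 9, matching y values: 3, 16 (2 points).
  x = 8: rhs = 12, matching y values: none (0 points).
  x = 9: rhs = 6, matching y values: 5, 14 (2 points).
  x = 10: rhs = 16, matching y values: 4, 15 (2 points).
  x = 11: rhs = 10, matching y values: none (0 points).
  x = 12: rhs = 13, matching y values: none (0 points).
  x = 13: rhs = 12, matching y values: none (0 points).
  x = 14: rhs = 13, matching y values: none (0 points).
  x = 15: rhs = 3, matching y values: none (0 points).
  x = 16: rhs = 7, matching y values: 8, 11 (2 points).
  x = 17: rhs = 12, matching y values: none (0 points).
  x = 18: rhs = 5, matching y values: 9, 10 (2 points).
Total affine count: 17.
Full point count |E(F_19)| = 17 + 1 = 18.
Hasse bound: |18 − (19+1)| = |-2| = 2 ≤ 2√19 ≈ 8.7178 ✓.


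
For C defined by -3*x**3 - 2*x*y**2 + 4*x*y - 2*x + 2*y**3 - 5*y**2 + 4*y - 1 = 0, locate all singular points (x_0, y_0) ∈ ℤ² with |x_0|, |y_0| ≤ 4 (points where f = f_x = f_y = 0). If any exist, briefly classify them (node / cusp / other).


Singular points: {(0, 1)}; classification: cusp.

Compute partial derivatives:
  f_x = -9*x**2 - 2*y**2 + 4*y - 2.
  f_y = -4*x*y + 4*x + 6*y**2 - 10*y + 4.
Scan x_0 ∈ {−4, ..., 4}. For each x_0, f_y(x_0, y) is a polynomial in y; find its integer roots y ∈ {−4, ..., 4}, then test f_x and f at those candidates.
  x = -4: f_y(-4, y) = 6*y**2 + 6*y - 12; vanishes at y ∈ {-2, 1}. (-4, -2): f_x = -162 ≠ 0; (-4, 1): f_x = -144 ≠ 0.
  x = -3: f_y(-3, y) = 6*y**2 + 2*y - 8; vanishes at y ∈ {1}. (-3, 1): f_x = -81 ≠ 0.
  x = -2: f_y(-2, y) = 6*y**2 - 2*y - 4; vanishes at y ∈ {1}. (-2, 1): f_x = -36 ≠ 0.
  x = -1: f_y(-1, y) = 6*y**2 - 6*y; vanishes at y ∈ {0, 1}. (-1, 0): f_x = -11 ≠ 0; (-1, 1): f_x = -9 ≠ 0.
  x = 0: f_y(0, y) = 6*y**2 - 10*y + 4; vanishes at y ∈ {1}. (0, 1): f_x = 0, f = 0 — SINGULAR.
  x = 1: f_y(1, y) = 6*y**2 - 14*y + 8; vanishes at y ∈ {1}. (1, 1): f_x = -9 ≠ 0.
  x = 2: f_y(2, y) = 6*y**2 - 18*y + 12; vanishes at y ∈ {1, 2}. (2, 1): f_x = -36 ≠ 0; (2, 2): f_x = -38 ≠ 0.
  x = 3: f_y(3, y) = 6*y**2 - 22*y + 16; vanishes at y ∈ {1}. (3, 1): f_x = -81 ≠ 0.
  x = 4: f_y(4, y) = 6*y**2 - 26*y + 20; vanishes at y ∈ {1}. (4, 1): f_x = -144 ≠ 0.
Only singular point on the grid: (0, 1).
Classify: substitute x = 0 + u, y = 1 + v and expand: f = -3*u**3 - 2*u*v**2 + 2*v**3 + v**2.
No constant or linear terms (consistent with a singular point). Quadratic part: v**2. Cubic part: -3*u**3 - 2*u*v**2 + 2*v**3.
The quadratic part v**2 is a perfect square, so there is a single (double) tangent line v = 0, i.e. y = 1. Restricting the cubic part to that line (v = 0) leaves -3*u**3 ≠ 0, so f is not divisible by v and the branch is v² ≈ 3*u**3 to lowest order — this is a cusp.
Classification: cusp.


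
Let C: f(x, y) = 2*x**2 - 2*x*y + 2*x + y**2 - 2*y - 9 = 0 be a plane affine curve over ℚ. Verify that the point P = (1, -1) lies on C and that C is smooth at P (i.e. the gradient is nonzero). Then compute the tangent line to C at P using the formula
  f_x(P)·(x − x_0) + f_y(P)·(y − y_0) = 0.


Tangent line at P: 8*x - 6*y - 14 = 0.

Step 1: f(1, -1) = 0, so P lies on C.
Step 2: partial derivatives
  f_x(x, y) = 4*x - 2*y + 2, f_y(x, y) = -2*x + 2*y - 2.
  f_x(P) = 8, f_y(P) = -6 (gradient nonzero, so P is smooth).
Step 3: tangent line at P: 8·(x − 1) + -6·(y − -1) = 0.
Expanding: 8*x - 6*y - 14 = 0.


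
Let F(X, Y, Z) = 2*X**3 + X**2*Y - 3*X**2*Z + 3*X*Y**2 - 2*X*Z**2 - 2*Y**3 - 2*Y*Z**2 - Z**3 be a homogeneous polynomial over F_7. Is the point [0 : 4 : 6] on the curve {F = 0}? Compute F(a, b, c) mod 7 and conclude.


F(0,4,6) ≡ 5 (mod 7); P is NOT on the curve.

Evaluate F(0, 4, 6) term-by-term (mod 7).
  2*X**3 ↦ 2·0·1·1 = 0
  X**2*Y ↦ 1·0·4·1 = 0
  -3*X**2*Z ↦ -3·0·1·6 = 0
  3*X*Y**2 ↦ 3·0·16·1 = 0
  -2*X*Z**2 ↦ -2·0·1·36 = 0
  -2*Y**3 ↦ -2·1·64·1 = -128
  -2*Y*Z**2 ↦ -2·1·4·36 = -288
  -Z**3 ↦ -1·1·1·216 = -216
Sum: F(0, 4, 6) = (0) + (0) + (0) + (0) + (0) + (-128) + (-288) + (-216) = -632.
Reducing mod 7: -632 ≡ 5 (mod 7).
Since F(a, b, c) ≡ 5 ≠ 0 (mod 7), P does NOT lie on the curve.


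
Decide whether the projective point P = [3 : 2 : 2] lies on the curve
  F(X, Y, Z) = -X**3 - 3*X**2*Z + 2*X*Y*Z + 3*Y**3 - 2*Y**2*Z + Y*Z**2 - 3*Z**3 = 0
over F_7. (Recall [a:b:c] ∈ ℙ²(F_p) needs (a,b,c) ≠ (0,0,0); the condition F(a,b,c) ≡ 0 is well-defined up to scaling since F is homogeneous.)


F(3,2,2) ≡ 5 (mod 7); P is NOT on the curve.

Evaluate F(3, 2, 2) term-by-term (mod 7).
  -X**3 ↦ -1·27·1·1 = -27
  -3*X**2*Z ↦ -3·9·1·2 = -54
  2*X*Y*Z ↦ 2·3·2·2 = 24
  3*Y**3 ↦ 3·1·8·1 = 24
  -2*Y**2*Z ↦ -2·1·4·2 = -16
  Y*Z**2 ↦ 1·1·2·4 = 8
  -3*Z**3 ↦ -3·1·1·8 = -24
Sum: F(3, 2, 2) = (-27) + (-54) + (24) + (24) + (-16) + (8) + (-24) = -65.
Reducing mod 7: -65 ≡ 5 (mod 7).
Since F(a, b, c) ≡ 5 ≠ 0 (mod 7), P does NOT lie on the curve.


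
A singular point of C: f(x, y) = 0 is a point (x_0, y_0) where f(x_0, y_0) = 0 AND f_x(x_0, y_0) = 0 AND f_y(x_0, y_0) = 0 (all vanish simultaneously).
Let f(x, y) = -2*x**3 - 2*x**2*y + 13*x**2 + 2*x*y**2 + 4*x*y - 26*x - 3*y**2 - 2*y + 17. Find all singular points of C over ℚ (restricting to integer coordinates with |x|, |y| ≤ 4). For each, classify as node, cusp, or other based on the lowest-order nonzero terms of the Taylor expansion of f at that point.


Singular points: {(2, 1)}; classification: node.

Compute partial derivatives:
  f_x = -6*x**2 - 4*x*y + 26*x + 2*y**2 + 4*y - 26.
  f_y = -2*x**2 + 4*x*y + 4*x - 6*y - 2.
Scan x_0 ∈ {−4, ..., 4}. For each x_0, f_y(x_0, y) is a polynomial in y; find its integer roots y ∈ {−4, ..., 4}, then test f_x and f at those candidates.
  x = -4: f_y(-4, y) = -22*y - 50; no integer root y with |y| ≤ 4.
  x = -3: f_y(-3, y) = -18*y - 32; no integer root y with |y| ≤ 4.
  x = -2: f_y(-2, y) = -14*y - 18; no integer root y with |y| ≤ 4.
  x = -1: f_y(-1, y) = -10*y - 8; no integer root y with |y| ≤ 4.
  x = 0: f_y(0, y) = -6*y - 2; no integer root y with |y| ≤ 4.
  x = 1: f_y(1, y) = -2*y; vanishes at y ∈ {0}. (1, 0): f_x = -6 ≠ 0.
  x = 2: f_y(2, y) = 2*y - 2; vanishes at y ∈ {1}. (2, 1): f_x = 0, f = 0 — SINGULAR.
  x = 3: f_y(3, y) = 6*y - 8; no integer root y with |y| ≤ 4.
  x = 4: f_y(4, y) = 10*y - 18; no integer root y with |y| ≤ 4.
Only singular point on the grid: (2, 1).
Classify: substitute x = 2 + u, y = 1 + v and expand: f = -2*u**3 - 2*u**2*v - u**2 + 2*u*v**2 + v**2.
No constant or linear terms (consistent with a singular point). Quadratic part: -u**2 + v**2. Cubic part: -2*u**3 - 2*u**2*v + 2*u*v**2.
The quadratic part v**2 - u**2 = (v − u)(v + u) splits into two distinct linear factors, so there are two distinct tangent lines y − 1 = ±(x − 2) — this is a node (ordinary double point).
Classification: node.


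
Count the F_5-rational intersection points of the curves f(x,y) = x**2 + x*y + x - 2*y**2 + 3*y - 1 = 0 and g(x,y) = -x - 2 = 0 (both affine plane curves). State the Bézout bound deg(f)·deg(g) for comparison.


Common zeros: {(3, 1), (3, 2)}; count = 2; Bézout bound = 2.

deg(f) = 2, deg(g) = 1, so Bézout bound = 2.
Scan x ∈ F_5. For each x, list the y ∈ F_5 with f(x, y) ≡ 0 and those with g(x, y) ≡ 0 (mod 5); the common zeros in that column are the intersection.
  x = 0: f ≡ 0 at y ∈ {1, 3}; g ≡ 0 at y ∈ ∅; common: ∅.
  x = 1: f ≡ 0 at y ∈ {3, 4}; g ≡ 0 at y ∈ ∅; common: ∅.
  x = 2: f ≡ 0 at y ∈ {0}; g ≡ 0 at y ∈ ∅; common: ∅.
  x = 3: f ≡ 0 at y ∈ {1, 2}; g ≡ 0 at y ∈ {0, 1, 2, 3, 4}; common: {1, 2}.
  x = 4: f ≡ 0 at y ∈ {2, 4}; g ≡ 0 at y ∈ ∅; common: ∅.
Collecting: common zeros = {(3, 1), (3, 2)}, so the count is 2.
Comparison with the Bézout bound: 2 ≤ 2 = deg(f)·deg(g), as expected for curves with no common component (the bound is attained).
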